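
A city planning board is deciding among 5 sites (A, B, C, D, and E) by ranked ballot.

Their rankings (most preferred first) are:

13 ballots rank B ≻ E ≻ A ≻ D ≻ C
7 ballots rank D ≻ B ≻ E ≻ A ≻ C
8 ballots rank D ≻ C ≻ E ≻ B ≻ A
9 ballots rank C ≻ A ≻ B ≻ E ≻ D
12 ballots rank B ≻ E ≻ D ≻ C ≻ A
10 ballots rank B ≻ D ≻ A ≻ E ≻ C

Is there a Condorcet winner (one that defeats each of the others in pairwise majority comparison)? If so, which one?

Head-to-head results (59 voters total):
A vs B: B wins 50–9.
A vs C: A wins 30–29.
A vs D: D wins 37–22.
A vs E: E wins 40–19.
B vs C: B wins 42–17.
B vs D: B wins 44–15.
B vs E: B wins 51–8.
C vs D: D wins 50–9.
C vs E: E wins 42–17.
D vs E: E wins 34–25.
B beats each rival — A (50–9), C (42–17), D (44–15), E (51–8) — so B is the Condorcet winner.

B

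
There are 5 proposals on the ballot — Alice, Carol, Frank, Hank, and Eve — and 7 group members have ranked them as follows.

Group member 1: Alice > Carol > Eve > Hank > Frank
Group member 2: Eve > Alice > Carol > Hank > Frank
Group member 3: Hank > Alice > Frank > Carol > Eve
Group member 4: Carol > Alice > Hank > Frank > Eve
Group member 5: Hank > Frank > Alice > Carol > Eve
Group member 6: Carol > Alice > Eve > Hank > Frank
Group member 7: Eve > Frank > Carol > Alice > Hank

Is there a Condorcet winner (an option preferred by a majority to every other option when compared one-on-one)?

Yes

Head-to-head results (7 voters total):
Alice vs Carol: Alice wins 4–3.
Alice vs Frank: Alice wins 5–2.
Alice vs Hank: Alice wins 5–2.
Alice vs Eve: Alice wins 5–2.
Carol vs Frank: Carol wins 4–3.
Carol vs Hank: Carol wins 5–2.
Carol vs Eve: Carol wins 5–2.
Frank vs Hank: Hank wins 6–1.
Frank vs Eve: Eve wins 4–3.
Hank vs Eve: Eve wins 4–3.
Alice beats each rival — Carol (4–3), Frank (5–2), Hank (5–2), Eve (5–2) — so Alice is the Condorcet winner.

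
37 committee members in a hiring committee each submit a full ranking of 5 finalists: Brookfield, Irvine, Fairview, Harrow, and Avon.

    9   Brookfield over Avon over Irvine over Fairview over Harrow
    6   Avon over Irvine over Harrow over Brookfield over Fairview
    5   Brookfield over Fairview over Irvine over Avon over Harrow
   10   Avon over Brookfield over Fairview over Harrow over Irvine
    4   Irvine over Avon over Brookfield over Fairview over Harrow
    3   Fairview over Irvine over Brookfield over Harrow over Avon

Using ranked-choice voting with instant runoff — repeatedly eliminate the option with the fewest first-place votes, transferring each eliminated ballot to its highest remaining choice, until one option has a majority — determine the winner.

Avon

Round 1: Avon 16, Brookfield 14, Irvine 4, Fairview 3, Harrow 0. Harrow has the fewest and is eliminated.
Round 2: Avon 16, Brookfield 14, Irvine 4, Fairview 3. Fairview has the fewest and is eliminated.
Round 3: Avon 16, Brookfield 14, Irvine 7. Irvine has the fewest and is eliminated.
Round 4: Avon 20, Brookfield 17. Avon has a majority.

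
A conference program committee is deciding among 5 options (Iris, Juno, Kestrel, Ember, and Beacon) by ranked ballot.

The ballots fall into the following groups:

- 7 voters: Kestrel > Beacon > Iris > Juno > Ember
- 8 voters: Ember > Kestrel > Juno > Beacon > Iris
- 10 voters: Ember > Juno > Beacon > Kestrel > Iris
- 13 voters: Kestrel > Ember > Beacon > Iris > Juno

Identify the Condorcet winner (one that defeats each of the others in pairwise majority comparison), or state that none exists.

Head-to-head results (38 voters total):
Iris vs Juno: Iris wins 20–18.
Iris vs Kestrel: Kestrel wins 38–0.
Iris vs Ember: Ember wins 31–7.
Iris vs Beacon: Beacon wins 38–0.
Juno vs Kestrel: Kestrel wins 28–10.
Juno vs Ember: Ember wins 31–7.
Juno vs Beacon: Beacon wins 20–18.
Kestrel vs Ember: Kestrel wins 20–18.
Kestrel vs Beacon: Kestrel wins 28–10.
Ember vs Beacon: Ember wins 31–7.
Kestrel beats each rival — Iris (38–0), Juno (28–10), Ember (20–18), Beacon (28–10) — so Kestrel is the Condorcet winner.

Kestrel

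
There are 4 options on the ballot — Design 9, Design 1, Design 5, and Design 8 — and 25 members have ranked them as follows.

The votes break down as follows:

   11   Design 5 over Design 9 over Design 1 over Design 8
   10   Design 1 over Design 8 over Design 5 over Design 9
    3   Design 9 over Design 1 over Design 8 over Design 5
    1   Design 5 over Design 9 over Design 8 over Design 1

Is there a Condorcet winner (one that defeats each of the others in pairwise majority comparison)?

No

Head-to-head results (25 voters total):
Design 9 vs Design 1: Design 9 wins 15–10.
Design 9 vs Design 5: Design 5 wins 22–3.
Design 9 vs Design 8: Design 9 wins 15–10.
Design 1 vs Design 5: Design 1 wins 13–12.
Design 1 vs Design 8: Design 1 wins 24–1.
Design 5 vs Design 8: Design 8 wins 13–12.
No candidate beats all others: Design 9 beats Design 1 beats Design 5 beats Design 9, a majority cycle.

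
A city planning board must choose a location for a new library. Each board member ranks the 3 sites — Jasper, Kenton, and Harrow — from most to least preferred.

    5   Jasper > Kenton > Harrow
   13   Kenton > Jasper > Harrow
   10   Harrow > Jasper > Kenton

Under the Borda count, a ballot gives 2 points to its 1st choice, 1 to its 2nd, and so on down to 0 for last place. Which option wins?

Borda scores:
  Jasper: 5·2 + 13·1 + 10·1 = 33
  Kenton: 5·1 + 13·2 + 10·0 = 31
  Harrow: 5·0 + 13·0 + 10·2 = 20
Jasper has the highest total.

Jasper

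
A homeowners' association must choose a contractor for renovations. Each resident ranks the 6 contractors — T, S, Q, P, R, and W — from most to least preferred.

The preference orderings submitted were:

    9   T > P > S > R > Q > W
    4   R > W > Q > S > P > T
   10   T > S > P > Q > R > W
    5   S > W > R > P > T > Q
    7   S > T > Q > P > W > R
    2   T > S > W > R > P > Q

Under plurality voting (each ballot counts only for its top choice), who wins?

First-place vote totals:
  T: 21
  S: 12
  Q: 0
  P: 0
  R: 4
  W: 0
T has the most first-place votes.

T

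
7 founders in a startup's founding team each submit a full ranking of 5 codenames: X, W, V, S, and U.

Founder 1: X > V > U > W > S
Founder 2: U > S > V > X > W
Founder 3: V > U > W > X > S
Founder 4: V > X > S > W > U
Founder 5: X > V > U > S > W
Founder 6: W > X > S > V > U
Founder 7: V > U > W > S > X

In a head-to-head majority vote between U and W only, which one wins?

U

Ballots ranking U above W: 5.
Ballots ranking W above U: 2.
U wins the head-to-head, 5–2.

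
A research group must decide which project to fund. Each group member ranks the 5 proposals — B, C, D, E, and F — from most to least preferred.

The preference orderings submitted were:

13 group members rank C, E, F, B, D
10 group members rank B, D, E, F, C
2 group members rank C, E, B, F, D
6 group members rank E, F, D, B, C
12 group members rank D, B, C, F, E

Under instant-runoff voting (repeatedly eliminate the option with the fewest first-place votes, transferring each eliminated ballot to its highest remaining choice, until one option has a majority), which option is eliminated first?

F

Round 1: C 15, D 12, B 10, E 6, F 0. F has the fewest and is eliminated.
Round 2: C 15, D 12, B 10, E 6. E has the fewest and is eliminated.
Round 3: D 18, C 15, B 10. B has the fewest and is eliminated.
Round 4: D 28, C 15. D has a majority.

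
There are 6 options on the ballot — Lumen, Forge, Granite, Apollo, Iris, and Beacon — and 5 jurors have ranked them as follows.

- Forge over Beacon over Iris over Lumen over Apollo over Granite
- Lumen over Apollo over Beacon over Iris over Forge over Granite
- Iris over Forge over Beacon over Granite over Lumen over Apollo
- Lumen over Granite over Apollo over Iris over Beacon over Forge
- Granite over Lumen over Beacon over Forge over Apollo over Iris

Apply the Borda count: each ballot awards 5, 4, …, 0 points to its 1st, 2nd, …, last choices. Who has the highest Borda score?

Lumen

Borda scores:
  Lumen: 2 + 5 + 1 + 5 + 4 = 17
  Forge: 5 + 1 + 4 + 0 + 2 = 12
  Granite: 0 + 0 + 2 + 4 + 5 = 11
  Apollo: 1 + 4 + 0 + 3 + 1 = 9
  Iris: 3 + 2 + 5 + 2 + 0 = 12
  Beacon: 4 + 3 + 3 + 1 + 3 = 14
Lumen has the highest total.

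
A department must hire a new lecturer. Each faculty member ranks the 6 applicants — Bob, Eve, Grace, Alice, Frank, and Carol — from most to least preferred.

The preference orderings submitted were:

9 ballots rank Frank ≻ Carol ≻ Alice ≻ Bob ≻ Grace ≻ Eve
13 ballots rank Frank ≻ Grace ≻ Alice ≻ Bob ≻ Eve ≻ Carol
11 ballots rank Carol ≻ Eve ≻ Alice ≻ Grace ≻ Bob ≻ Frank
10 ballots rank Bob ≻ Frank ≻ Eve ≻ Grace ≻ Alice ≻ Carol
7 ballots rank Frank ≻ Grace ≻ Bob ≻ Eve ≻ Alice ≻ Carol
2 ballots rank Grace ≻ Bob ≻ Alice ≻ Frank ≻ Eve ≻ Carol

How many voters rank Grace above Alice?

32

Ballots ranking Grace above Alice: 13+10+7+2 = 32.
Ballots ranking Alice above Grace: 9+11 = 20.
So 32 of 52 voters prefer Grace to Alice.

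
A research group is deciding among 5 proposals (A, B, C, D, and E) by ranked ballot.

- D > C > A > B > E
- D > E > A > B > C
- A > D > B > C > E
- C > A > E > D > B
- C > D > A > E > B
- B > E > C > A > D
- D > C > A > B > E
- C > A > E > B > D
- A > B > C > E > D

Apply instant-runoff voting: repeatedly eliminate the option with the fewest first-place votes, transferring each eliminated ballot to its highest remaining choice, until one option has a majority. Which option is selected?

Round 1: C 3, D 3, A 2, B 1, E 0. E has the fewest and is eliminated.
Round 2: C 3, D 3, A 2, B 1. B has the fewest and is eliminated.
Round 3: C 4, D 3, A 2. A has the fewest and is eliminated.
Round 4: C 5, D 4. C has a majority.

C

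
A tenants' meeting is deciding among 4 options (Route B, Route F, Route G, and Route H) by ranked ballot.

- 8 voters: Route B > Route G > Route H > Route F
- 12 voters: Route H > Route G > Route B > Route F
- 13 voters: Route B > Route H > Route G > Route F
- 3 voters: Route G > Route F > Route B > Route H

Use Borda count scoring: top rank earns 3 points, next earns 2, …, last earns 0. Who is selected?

Borda scores:
  Route B: 8·3 + 12·1 + 13·3 + 3·1 = 78
  Route F: 8·0 + 12·0 + 13·0 + 3·2 = 6
  Route G: 8·2 + 12·2 + 13·1 + 3·3 = 62
  Route H: 8·1 + 12·3 + 13·2 + 3·0 = 70
Route B has the highest total.

Route B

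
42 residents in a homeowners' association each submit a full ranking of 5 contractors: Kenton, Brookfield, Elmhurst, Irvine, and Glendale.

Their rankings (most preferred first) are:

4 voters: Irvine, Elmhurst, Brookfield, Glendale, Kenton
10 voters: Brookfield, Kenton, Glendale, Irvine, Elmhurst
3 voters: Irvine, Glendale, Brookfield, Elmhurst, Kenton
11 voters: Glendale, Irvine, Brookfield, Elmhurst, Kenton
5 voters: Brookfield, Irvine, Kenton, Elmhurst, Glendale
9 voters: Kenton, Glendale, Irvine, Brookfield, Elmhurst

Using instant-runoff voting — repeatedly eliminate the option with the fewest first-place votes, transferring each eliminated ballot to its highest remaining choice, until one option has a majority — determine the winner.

Round 1: Brookfield 15, Glendale 11, Kenton 9, Irvine 7, Elmhurst 0. Elmhurst has the fewest and is eliminated.
Round 2: Brookfield 15, Glendale 11, Kenton 9, Irvine 7. Irvine has the fewest and is eliminated.
Round 3: Brookfield 19, Glendale 14, Kenton 9. Kenton has the fewest and is eliminated.
Round 4: Glendale 23, Brookfield 19. Glendale has a majority.

Glendale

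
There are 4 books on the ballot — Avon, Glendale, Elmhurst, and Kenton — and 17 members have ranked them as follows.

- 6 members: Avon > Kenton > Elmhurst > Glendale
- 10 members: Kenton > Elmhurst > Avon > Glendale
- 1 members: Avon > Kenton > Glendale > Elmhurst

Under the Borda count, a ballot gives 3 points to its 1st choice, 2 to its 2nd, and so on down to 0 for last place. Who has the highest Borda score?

Borda scores:
  Avon: 6·3 + 10·1 + 3 = 31
  Glendale: 6·0 + 10·0 + 1 = 1
  Elmhurst: 6·1 + 10·2 + 0 = 26
  Kenton: 6·2 + 10·3 + 2 = 44
Kenton has the highest total.

Kenton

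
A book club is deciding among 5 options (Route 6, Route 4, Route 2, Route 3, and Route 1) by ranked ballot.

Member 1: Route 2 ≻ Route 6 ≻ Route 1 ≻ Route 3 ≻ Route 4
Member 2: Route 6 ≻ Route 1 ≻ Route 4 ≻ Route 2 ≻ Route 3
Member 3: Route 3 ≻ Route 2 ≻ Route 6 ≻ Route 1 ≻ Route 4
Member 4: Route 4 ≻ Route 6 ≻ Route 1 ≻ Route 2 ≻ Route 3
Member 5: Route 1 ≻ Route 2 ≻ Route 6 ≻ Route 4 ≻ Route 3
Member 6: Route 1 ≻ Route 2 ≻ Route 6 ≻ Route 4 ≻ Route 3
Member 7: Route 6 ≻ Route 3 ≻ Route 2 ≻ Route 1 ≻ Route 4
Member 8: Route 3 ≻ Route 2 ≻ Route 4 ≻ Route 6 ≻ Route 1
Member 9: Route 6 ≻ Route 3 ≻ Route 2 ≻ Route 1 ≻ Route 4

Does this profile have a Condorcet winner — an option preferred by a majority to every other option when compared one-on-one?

Head-to-head results (9 voters total):
Route 6 vs Route 4: Route 6 wins 7–2.
Route 6 vs Route 2: Route 2 wins 5–4.
Route 6 vs Route 3: Route 6 wins 7–2.
Route 6 vs Route 1: Route 6 wins 7–2.
Route 4 vs Route 2: Route 2 wins 7–2.
Route 4 vs Route 3: Route 3 wins 5–4.
Route 4 vs Route 1: Route 1 wins 7–2.
Route 2 vs Route 3: Route 2 wins 5–4.
Route 2 vs Route 1: Route 2 wins 5–4.
Route 3 vs Route 1: Route 1 wins 5–4.
Route 2 beats each rival — Route 6 (5–4), Route 4 (7–2), Route 3 (5–4), Route 1 (5–4) — so Route 2 is the Condorcet winner.

Yes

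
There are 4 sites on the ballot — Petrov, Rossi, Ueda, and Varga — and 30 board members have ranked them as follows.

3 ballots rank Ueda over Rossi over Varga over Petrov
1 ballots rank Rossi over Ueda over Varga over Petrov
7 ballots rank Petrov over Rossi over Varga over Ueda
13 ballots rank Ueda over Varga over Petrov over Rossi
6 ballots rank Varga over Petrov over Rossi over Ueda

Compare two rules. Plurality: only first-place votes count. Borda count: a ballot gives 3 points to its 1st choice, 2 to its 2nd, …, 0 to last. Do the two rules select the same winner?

No

Plurality first-place counts: Petrov 7, Rossi 1, Ueda 16, Varga 6 → Ueda.
Borda totals: Petrov 46, Rossi 29, Ueda 50, Varga 55 → Varga.
The two rules disagree: plurality picks Ueda, Borda picks Varga.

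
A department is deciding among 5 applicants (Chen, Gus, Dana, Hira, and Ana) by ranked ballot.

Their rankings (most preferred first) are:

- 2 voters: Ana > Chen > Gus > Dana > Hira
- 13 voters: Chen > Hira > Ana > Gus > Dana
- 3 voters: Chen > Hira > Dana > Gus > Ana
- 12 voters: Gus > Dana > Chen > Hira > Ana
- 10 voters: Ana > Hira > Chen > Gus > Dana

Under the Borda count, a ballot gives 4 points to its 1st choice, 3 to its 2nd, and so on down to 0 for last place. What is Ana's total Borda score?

74

Borda scores:
  Chen: 2·3 + 13·4 + 3·4 + 12·2 + 10·2 = 114
  Gus: 2·2 + 13·1 + 3·1 + 12·4 + 10·1 = 78
  Dana: 2·1 + 13·0 + 3·2 + 12·3 + 10·0 = 44
  Hira: 2·0 + 13·3 + 3·3 + 12·1 + 10·3 = 90
  Ana: 2·4 + 13·2 + 3·0 + 12·0 + 10·4 = 74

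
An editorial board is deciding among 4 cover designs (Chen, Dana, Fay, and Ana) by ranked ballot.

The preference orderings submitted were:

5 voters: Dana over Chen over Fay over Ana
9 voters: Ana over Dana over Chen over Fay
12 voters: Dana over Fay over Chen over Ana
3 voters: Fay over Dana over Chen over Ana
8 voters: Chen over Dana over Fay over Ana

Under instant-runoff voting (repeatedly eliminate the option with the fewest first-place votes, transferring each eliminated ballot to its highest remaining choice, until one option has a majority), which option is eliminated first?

Round 1: Dana 17, Ana 9, Chen 8, Fay 3. Fay has the fewest and is eliminated.
Round 2: Dana 20, Ana 9, Chen 8. Dana has a majority.

Fay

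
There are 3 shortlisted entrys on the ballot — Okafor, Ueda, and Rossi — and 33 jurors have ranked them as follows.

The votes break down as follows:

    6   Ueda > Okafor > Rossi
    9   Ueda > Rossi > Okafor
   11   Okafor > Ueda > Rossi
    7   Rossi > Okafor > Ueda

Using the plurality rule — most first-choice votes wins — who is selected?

Ueda

First-place vote totals:
  Okafor: 11
  Ueda: 15
  Rossi: 7
Ueda has the most first-place votes.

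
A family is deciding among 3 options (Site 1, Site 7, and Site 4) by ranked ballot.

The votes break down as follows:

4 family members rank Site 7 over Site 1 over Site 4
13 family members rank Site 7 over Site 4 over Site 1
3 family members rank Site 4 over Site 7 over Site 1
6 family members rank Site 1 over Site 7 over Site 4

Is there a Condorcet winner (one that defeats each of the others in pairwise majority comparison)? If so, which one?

Site 7

Head-to-head results (26 voters total):
Site 1 vs Site 7: Site 7 wins 20–6.
Site 1 vs Site 4: Site 4 wins 16–10.
Site 7 vs Site 4: Site 7 wins 23–3.
Site 7 beats each rival — Site 1 (20–6), Site 4 (23–3) — so Site 7 is the Condorcet winner.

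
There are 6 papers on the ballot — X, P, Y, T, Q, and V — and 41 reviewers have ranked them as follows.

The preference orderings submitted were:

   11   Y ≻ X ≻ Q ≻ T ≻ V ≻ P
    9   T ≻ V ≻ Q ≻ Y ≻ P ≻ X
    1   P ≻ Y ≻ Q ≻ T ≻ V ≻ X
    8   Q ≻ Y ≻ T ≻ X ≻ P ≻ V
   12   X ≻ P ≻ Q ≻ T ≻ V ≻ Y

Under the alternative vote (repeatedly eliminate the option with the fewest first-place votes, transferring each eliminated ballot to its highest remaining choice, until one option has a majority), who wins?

Y

Round 1: X 12, Y 11, T 9, Q 8, P 1, V 0. V has the fewest and is eliminated.
Round 2: X 12, Y 11, T 9, Q 8, P 1. P has the fewest and is eliminated.
Round 3: X 12, Y 12, T 9, Q 8. Q has the fewest and is eliminated.
Round 4: Y 20, X 12, T 9. T has the fewest and is eliminated.
Round 5: Y 29, X 12. Y has a majority.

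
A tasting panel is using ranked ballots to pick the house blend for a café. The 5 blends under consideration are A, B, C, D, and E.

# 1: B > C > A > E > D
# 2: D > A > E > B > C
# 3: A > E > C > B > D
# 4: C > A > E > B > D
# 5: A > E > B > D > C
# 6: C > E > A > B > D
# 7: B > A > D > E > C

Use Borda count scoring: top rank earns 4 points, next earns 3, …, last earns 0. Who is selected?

Borda scores:
  A: 2 + 3 + 4 + 3 + 4 + 2 + 3 = 21
  B: 4 + 1 + 1 + 1 + 2 + 1 + 4 = 14
  C: 3 + 0 + 2 + 4 + 0 + 4 + 0 = 13
  D: 0 + 4 + 0 + 0 + 1 + 0 + 2 = 7
  E: 1 + 2 + 3 + 2 + 3 + 3 + 1 = 15
A has the highest total.

A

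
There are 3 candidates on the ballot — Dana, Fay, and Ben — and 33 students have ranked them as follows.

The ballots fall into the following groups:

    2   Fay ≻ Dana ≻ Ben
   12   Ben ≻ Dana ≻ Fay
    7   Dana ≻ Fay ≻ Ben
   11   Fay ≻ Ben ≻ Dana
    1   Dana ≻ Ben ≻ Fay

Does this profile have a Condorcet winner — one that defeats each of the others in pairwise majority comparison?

Head-to-head results (33 voters total):
Dana vs Fay: Dana wins 20–13.
Dana vs Ben: Ben wins 23–10.
Fay vs Ben: Fay wins 20–13.
No candidate beats all others: Dana beats Fay beats Ben beats Dana, a majority cycle.

No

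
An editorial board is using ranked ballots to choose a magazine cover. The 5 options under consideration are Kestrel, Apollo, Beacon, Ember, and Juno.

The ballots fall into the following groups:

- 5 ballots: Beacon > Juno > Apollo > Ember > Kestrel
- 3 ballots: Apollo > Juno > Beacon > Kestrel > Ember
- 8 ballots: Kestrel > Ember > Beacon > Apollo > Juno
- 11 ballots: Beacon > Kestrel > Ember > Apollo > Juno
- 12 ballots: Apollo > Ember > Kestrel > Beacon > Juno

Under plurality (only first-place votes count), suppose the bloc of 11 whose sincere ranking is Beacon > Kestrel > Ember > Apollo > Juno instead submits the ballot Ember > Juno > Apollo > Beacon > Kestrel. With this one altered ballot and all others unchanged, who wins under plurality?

Apollo

First-place totals with the altered ballot: Kestrel 8, Apollo 15, Beacon 5, Ember 11, Juno 0.
The switch changes the winner from Beacon to Apollo.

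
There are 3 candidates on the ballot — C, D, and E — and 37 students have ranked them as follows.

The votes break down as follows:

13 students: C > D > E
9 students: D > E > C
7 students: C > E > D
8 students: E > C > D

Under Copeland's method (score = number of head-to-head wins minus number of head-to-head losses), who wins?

C

Pairwise results:
  C vs D: C wins 28–9.
  C vs E: C wins 20–17.
  D vs E: D wins 22–15.
Copeland scores (wins − losses):
  C: 2 − 0 = 2
  D: 1 − 1 = 0
  E: 0 − 2 = -2
C has the best Copeland score.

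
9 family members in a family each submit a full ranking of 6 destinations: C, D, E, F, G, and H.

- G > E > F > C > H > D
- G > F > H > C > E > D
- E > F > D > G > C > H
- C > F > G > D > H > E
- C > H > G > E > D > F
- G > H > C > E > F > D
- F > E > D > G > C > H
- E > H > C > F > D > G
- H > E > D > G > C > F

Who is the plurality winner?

First-place vote totals:
  C: 2
  D: 0
  E: 2
  F: 1
  G: 3
  H: 1
G has the most first-place votes.

G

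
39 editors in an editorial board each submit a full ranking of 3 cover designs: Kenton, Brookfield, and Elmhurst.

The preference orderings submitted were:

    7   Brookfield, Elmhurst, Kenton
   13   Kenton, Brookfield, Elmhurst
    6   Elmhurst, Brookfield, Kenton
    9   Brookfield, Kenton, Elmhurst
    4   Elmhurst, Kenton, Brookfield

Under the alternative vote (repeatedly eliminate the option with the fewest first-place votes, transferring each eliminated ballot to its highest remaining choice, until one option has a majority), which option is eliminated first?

Round 1: Brookfield 16, Kenton 13, Elmhurst 10. Elmhurst has the fewest and is eliminated.
Round 2: Brookfield 22, Kenton 17. Brookfield has a majority.

Elmhurst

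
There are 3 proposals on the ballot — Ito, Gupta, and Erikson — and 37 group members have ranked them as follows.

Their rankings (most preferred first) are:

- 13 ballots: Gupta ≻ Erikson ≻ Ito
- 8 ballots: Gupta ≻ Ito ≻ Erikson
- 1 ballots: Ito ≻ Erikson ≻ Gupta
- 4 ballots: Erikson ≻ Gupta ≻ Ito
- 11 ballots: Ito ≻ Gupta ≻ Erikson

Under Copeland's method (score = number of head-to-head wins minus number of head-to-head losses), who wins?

Gupta

Pairwise results:
  Ito vs Gupta: Gupta wins 25–12.
  Ito vs Erikson: Ito wins 20–17.
  Gupta vs Erikson: Gupta wins 32–5.
Copeland scores (wins − losses):
  Ito: 1 − 1 = 0
  Gupta: 2 − 0 = 2
  Erikson: 0 − 2 = -2
Gupta has the best Copeland score.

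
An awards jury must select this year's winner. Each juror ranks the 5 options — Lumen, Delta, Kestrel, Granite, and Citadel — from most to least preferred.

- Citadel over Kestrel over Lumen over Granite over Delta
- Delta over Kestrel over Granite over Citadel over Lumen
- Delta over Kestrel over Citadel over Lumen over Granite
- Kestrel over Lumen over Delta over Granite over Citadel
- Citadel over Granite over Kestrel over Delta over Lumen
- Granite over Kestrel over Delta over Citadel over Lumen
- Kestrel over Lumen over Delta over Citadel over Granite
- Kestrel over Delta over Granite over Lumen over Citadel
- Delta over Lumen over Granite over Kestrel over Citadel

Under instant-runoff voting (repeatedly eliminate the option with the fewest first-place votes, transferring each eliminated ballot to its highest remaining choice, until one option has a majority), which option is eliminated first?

Lumen

Round 1: Delta 3, Kestrel 3, Citadel 2, Granite 1, Lumen 0. Lumen has the fewest and is eliminated.
Round 2: Delta 3, Kestrel 3, Citadel 2, Granite 1. Granite has the fewest and is eliminated.
Round 3: Kestrel 4, Delta 3, Citadel 2. Citadel has the fewest and is eliminated.
Round 4: Kestrel 6, Delta 3. Kestrel has a majority.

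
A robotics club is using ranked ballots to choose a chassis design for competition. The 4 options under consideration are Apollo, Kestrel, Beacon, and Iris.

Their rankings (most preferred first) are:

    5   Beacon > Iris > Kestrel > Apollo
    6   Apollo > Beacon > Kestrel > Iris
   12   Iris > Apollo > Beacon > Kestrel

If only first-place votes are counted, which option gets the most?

Iris

First-place vote totals:
  Apollo: 6
  Kestrel: 0
  Beacon: 5
  Iris: 12
Iris has the most first-place votes.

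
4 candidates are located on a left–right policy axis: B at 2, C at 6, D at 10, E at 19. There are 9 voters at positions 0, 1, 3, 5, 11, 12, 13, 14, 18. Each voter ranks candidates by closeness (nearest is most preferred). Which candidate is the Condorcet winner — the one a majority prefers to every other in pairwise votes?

With single-peaked preferences on a line, the Condorcet winner is the candidate closest to the median voter.
The median voter (position 11) is closest to D at 10.
Check: D vs B — voters closer to D: 5 of 9.

D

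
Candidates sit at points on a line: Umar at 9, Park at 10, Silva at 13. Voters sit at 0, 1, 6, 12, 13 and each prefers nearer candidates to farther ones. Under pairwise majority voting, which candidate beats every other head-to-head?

Umar

With single-peaked preferences on a line, the Condorcet winner is the candidate closest to the median voter.
The median voter (position 6) is closest to Umar at 9.
Check: Umar vs Silva — voters closer to Umar: 3 of 5.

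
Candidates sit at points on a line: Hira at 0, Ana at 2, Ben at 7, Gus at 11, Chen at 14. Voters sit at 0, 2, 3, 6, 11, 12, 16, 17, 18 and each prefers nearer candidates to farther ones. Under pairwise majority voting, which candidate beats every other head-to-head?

With single-peaked preferences on a line, the Condorcet winner is the candidate closest to the median voter.
The median voter (position 11) is closest to Gus at 11.
Check: Gus vs Ben — voters closer to Gus: 5 of 9.

Gus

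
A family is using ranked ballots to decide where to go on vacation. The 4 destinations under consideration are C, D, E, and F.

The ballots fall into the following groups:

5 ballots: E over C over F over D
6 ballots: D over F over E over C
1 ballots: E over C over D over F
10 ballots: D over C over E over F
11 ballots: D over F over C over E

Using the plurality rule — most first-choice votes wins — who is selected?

First-place vote totals:
  C: 0
  D: 27
  E: 6
  F: 0
D has the most first-place votes.

D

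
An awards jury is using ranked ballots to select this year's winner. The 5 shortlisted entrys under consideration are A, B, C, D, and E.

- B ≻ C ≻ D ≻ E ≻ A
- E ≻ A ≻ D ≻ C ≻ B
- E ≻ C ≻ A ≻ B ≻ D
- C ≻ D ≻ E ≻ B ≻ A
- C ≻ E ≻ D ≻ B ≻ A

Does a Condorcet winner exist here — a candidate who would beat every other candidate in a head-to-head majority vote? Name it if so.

C

Head-to-head results (5 voters total):
A vs B: B wins 3–2.
A vs C: C wins 4–1.
A vs D: D wins 3–2.
A vs E: E wins 5–0.
B vs C: C wins 4–1.
B vs D: D wins 3–2.
B vs E: E wins 4–1.
C vs D: C wins 4–1.
C vs E: C wins 3–2.
D vs E: E wins 3–2.
C beats each rival — A (4–1), B (4–1), D (4–1), E (3–2) — so C is the Condorcet winner.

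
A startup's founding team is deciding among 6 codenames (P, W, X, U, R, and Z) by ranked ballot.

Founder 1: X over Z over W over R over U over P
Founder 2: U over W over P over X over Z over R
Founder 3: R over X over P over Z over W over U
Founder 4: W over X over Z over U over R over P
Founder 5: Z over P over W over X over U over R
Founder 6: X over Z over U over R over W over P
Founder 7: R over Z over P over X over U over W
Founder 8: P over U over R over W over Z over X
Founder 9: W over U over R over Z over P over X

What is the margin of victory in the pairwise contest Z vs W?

Ballots ranking Z above W: 5.
Ballots ranking W above Z: 4.
Z wins 5–4, a margin of 1.

1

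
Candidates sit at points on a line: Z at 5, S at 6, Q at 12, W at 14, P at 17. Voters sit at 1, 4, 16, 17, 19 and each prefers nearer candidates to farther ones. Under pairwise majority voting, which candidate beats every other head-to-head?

P

With single-peaked preferences on a line, the Condorcet winner is the candidate closest to the median voter.
The median voter (position 16) is closest to P at 17.
Check: P vs Z — voters closer to P: 3 of 5.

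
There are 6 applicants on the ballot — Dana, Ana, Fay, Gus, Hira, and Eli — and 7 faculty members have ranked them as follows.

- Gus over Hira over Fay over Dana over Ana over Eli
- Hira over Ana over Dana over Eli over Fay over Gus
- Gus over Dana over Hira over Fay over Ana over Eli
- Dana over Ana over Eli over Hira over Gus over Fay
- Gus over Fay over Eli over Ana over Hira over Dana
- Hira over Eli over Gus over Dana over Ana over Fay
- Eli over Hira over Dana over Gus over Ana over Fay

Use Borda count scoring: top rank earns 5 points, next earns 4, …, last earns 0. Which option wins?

Borda scores:
  Dana: 2 + 3 + 4 + 5 + 0 + 2 + 3 = 19
  Ana: 1 + 4 + 1 + 4 + 2 + 1 + 1 = 14
  Fay: 3 + 1 + 2 + 0 + 4 + 0 + 0 = 10
  Gus: 5 + 0 + 5 + 1 + 5 + 3 + 2 = 21
  Hira: 4 + 5 + 3 + 2 + 1 + 5 + 4 = 24
  Eli: 0 + 2 + 0 + 3 + 3 + 4 + 5 = 17
Hira has the highest total.

Hira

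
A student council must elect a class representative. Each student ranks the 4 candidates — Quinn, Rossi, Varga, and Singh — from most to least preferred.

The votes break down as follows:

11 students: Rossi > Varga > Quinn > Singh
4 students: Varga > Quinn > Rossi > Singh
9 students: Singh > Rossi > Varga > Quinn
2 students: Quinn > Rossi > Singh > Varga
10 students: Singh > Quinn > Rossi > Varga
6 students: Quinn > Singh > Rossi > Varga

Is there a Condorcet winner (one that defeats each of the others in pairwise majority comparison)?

Head-to-head results (42 voters total):
Quinn vs Rossi: Quinn wins 22–20.
Quinn vs Varga: Varga wins 24–18.
Quinn vs Singh: Quinn wins 23–19.
Rossi vs Varga: Rossi wins 38–4.
Rossi vs Singh: Singh wins 25–17.
Varga vs Singh: Singh wins 27–15.
No candidate beats all others: Quinn beats Rossi beats Varga beats Quinn, a majority cycle.

No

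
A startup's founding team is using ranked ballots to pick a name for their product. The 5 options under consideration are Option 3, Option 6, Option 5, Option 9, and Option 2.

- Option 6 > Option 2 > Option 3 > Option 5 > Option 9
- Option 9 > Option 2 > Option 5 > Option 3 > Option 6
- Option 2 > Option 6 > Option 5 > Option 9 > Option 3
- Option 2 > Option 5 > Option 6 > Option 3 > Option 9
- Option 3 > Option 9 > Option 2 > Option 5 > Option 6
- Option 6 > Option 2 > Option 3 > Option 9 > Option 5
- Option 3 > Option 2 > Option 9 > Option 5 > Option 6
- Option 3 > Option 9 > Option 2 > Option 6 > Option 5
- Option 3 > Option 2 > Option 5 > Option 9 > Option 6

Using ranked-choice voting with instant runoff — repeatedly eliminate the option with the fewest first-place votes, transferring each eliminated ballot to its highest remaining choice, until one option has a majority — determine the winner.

Option 2

Round 1: Option 3 4, Option 6 2, Option 2 2, Option 9 1, Option 5 0. Option 5 has the fewest and is eliminated.
Round 2: Option 3 4, Option 6 2, Option 2 2, Option 9 1. Option 9 has the fewest and is eliminated.
Round 3: Option 3 4, Option 2 3, Option 6 2. Option 6 has the fewest and is eliminated.
Round 4: Option 2 5, Option 3 4. Option 2 has a majority.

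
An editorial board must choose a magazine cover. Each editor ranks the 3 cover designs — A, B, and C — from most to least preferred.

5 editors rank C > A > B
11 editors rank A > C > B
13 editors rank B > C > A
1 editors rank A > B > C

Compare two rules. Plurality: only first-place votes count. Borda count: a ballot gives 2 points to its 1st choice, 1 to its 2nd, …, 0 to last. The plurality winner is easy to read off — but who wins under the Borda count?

C

Plurality first-place counts: A 12, B 13, C 5 → B.
Borda totals: A 29, B 27, C 34 → C.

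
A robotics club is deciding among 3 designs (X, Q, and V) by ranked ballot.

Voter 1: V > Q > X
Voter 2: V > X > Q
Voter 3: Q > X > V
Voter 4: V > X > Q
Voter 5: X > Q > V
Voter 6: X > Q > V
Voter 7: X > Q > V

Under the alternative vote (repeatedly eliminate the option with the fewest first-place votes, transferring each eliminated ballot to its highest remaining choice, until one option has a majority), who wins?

X

Round 1: X 3, V 3, Q 1. Q has the fewest and is eliminated.
Round 2: X 4, V 3. X has a majority.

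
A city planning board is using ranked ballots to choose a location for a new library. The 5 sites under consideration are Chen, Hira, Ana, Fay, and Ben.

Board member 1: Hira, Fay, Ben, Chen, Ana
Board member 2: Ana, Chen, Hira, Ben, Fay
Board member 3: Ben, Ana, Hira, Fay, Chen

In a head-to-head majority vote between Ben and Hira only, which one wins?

Ballots ranking Ben above Hira: 1.
Ballots ranking Hira above Ben: 2.
Hira wins the head-to-head, 2–1.

Hira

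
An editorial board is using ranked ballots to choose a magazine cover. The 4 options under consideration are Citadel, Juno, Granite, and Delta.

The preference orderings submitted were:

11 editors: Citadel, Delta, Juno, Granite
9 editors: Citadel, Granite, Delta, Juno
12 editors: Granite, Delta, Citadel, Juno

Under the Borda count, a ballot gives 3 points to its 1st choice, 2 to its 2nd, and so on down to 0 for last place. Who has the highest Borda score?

Citadel

Borda scores:
  Citadel: 11·3 + 9·3 + 12·1 = 72
  Juno: 11·1 + 9·0 + 12·0 = 11
  Granite: 11·0 + 9·2 + 12·3 = 54
  Delta: 11·2 + 9·1 + 12·2 = 55
Citadel has the highest total.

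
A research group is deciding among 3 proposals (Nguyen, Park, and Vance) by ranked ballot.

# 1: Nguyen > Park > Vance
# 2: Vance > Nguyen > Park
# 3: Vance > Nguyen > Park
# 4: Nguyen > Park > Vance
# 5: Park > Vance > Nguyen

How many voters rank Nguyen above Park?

4

Ballots ranking Nguyen above Park: 4.
Ballots ranking Park above Nguyen: 1.
So 4 of 5 voters prefer Nguyen to Park.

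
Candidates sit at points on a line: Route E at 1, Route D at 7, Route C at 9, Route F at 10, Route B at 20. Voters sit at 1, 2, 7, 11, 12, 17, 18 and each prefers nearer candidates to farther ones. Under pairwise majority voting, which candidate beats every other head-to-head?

Route F

With single-peaked preferences on a line, the Condorcet winner is the candidate closest to the median voter.
The median voter (position 11) is closest to Route F at 10.
Check: Route F vs Route C — voters closer to Route F: 4 of 7.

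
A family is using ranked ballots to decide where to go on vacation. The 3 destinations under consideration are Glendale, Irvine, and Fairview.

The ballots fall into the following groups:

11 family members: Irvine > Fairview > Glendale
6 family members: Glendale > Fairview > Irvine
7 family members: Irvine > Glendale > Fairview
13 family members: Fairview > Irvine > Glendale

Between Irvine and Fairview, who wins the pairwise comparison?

Fairview

Ballots ranking Irvine above Fairview: 11+7 = 18.
Ballots ranking Fairview above Irvine: 6+13 = 19.
Fairview wins the head-to-head, 19–18.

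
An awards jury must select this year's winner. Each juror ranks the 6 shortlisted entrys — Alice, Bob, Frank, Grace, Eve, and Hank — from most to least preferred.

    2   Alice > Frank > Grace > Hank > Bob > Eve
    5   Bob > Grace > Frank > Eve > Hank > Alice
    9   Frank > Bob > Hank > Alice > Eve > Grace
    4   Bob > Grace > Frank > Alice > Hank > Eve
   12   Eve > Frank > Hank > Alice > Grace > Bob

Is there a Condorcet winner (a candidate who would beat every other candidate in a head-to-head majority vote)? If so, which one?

Head-to-head results (32 voters total):
Alice vs Bob: Bob wins 18–14.
Alice vs Frank: Frank wins 30–2.
Alice vs Grace: Alice wins 23–9.
Alice vs Eve: Eve wins 17–15.
Alice vs Hank: Hank wins 26–6.
Bob vs Frank: Frank wins 23–9.
Bob vs Grace: Bob wins 18–14.
Bob vs Eve: Bob wins 20–12.
Bob vs Hank: Bob wins 18–14.
Frank vs Grace: Frank wins 23–9.
Frank vs Eve: Frank wins 20–12.
Frank vs Hank: Frank wins 32–0.
Grace vs Eve: Eve wins 21–11.
Grace vs Hank: Hank wins 21–11.
Eve vs Hank: Eve wins 17–15.
Frank beats each rival — Alice (30–2), Bob (23–9), Grace (23–9), Eve (20–12), Hank (32–0) — so Frank is the Condorcet winner.

Frank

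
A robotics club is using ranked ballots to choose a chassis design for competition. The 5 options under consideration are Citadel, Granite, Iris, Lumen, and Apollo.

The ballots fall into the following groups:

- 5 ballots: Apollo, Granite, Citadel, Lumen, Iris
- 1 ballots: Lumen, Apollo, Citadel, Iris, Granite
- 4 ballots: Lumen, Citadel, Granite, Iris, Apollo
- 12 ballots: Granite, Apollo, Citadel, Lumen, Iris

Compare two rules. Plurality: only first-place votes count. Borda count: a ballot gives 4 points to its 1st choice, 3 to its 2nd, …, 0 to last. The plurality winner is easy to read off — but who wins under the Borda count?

Plurality first-place counts: Citadel 0, Granite 12, Iris 0, Lumen 5, Apollo 5 → Granite.
Borda totals: Citadel 48, Granite 71, Iris 5, Lumen 37, Apollo 59 → Granite.

Granite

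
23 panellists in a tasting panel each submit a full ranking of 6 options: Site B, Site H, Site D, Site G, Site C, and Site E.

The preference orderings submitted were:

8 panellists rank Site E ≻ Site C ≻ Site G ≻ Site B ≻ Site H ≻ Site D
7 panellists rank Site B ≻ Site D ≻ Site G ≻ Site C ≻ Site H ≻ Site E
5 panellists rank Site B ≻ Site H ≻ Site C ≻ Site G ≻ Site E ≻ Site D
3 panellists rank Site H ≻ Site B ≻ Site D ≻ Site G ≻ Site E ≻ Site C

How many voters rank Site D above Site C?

10

Ballots ranking Site D above Site C: 7+3 = 10.
Ballots ranking Site C above Site D: 8+5 = 13.
So 10 of 23 voters prefer Site D to Site C.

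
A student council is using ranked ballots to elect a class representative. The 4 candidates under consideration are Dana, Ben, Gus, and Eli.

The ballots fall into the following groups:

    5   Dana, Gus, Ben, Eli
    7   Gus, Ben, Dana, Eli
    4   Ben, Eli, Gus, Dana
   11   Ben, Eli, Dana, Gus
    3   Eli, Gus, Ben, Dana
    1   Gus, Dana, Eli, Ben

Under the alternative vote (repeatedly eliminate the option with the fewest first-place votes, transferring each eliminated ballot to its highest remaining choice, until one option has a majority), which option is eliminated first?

Eli

Round 1: Ben 15, Gus 8, Dana 5, Eli 3. Eli has the fewest and is eliminated.
Round 2: Ben 15, Gus 11, Dana 5. Dana has the fewest and is eliminated.
Round 3: Gus 16, Ben 15. Gus has a majority.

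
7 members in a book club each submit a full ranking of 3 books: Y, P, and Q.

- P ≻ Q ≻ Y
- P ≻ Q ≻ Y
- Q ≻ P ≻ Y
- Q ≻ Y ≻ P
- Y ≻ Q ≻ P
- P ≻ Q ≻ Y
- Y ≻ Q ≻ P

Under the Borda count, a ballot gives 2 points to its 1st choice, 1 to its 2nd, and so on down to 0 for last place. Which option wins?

Q

Borda scores:
  Y: 0 + 0 + 0 + 1 + 2 + 0 + 2 = 5
  P: 2 + 2 + 1 + 0 + 0 + 2 + 0 = 7
  Q: 1 + 1 + 2 + 2 + 1 + 1 + 1 = 9
Q has the highest total.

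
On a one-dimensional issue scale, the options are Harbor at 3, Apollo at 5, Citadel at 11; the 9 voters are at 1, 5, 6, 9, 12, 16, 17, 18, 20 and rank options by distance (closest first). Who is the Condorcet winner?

With single-peaked preferences on a line, the Condorcet winner is the candidate closest to the median voter.
The median voter (position 12) is closest to Citadel at 11.
Check: Citadel vs Apollo — voters closer to Citadel: 6 of 9.

Citadel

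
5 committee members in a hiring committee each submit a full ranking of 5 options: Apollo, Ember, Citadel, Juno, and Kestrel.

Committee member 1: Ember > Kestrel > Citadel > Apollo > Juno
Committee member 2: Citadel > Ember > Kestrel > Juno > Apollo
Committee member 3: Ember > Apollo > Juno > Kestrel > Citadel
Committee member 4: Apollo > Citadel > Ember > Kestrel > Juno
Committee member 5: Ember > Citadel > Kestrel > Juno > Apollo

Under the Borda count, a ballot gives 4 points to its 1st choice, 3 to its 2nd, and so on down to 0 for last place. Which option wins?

Ember

Borda scores:
  Apollo: 1 + 0 + 3 + 4 + 0 = 8
  Ember: 4 + 3 + 4 + 2 + 4 = 17
  Citadel: 2 + 4 + 0 + 3 + 3 = 12
  Juno: 0 + 1 + 2 + 0 + 1 = 4
  Kestrel: 3 + 2 + 1 + 1 + 2 = 9
Ember has the highest total.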